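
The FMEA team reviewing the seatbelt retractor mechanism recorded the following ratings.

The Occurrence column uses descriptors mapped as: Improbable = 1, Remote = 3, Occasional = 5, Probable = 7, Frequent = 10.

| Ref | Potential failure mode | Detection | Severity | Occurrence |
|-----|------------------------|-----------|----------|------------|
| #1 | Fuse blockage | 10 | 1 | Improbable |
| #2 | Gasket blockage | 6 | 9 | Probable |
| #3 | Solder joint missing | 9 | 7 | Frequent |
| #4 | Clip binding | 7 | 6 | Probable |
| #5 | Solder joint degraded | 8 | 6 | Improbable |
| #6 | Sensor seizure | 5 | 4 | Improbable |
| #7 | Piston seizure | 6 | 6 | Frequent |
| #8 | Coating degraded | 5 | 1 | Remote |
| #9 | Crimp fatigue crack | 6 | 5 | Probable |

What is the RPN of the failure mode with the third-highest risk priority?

RPN = Severity × Occurrence × Detection:
  #1: 1 × 1 × 10 = 10
  #2: 9 × 7 × 6 = 378
  #3: 7 × 10 × 9 = 630
  #4: 6 × 7 × 7 = 294
  #5: 6 × 1 × 8 = 48
  #6: 4 × 1 × 5 = 20
  #7: 6 × 10 × 6 = 360
  #8: 1 × 3 × 5 = 15
  #9: 5 × 7 × 6 = 210
Sorted descending: 630, 378, 360, 294, 210, 48, 20, 15, 10.
The third-highest RPN is 360 (#7).

360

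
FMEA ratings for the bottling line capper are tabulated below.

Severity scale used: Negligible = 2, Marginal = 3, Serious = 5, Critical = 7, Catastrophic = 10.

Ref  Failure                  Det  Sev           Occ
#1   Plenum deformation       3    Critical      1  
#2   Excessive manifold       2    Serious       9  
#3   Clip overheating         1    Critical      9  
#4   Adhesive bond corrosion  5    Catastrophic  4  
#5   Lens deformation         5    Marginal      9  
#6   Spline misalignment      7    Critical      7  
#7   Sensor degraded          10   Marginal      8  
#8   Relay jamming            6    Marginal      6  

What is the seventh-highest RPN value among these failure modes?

63

RPN = Severity × Occurrence × Detection:
  #1: 7 × 1 × 3 = 21
  #2: 5 × 9 × 2 = 90
  #3: 7 × 9 × 1 = 63
  #4: 10 × 4 × 5 = 200
  #5: 3 × 9 × 5 = 135
  #6: 7 × 7 × 7 = 343
  #7: 3 × 8 × 10 = 240
  #8: 3 × 6 × 6 = 108
Sorted descending: 343, 240, 200, 135, 108, 90, 63, 21.
The seventh-highest RPN is 63 (#3).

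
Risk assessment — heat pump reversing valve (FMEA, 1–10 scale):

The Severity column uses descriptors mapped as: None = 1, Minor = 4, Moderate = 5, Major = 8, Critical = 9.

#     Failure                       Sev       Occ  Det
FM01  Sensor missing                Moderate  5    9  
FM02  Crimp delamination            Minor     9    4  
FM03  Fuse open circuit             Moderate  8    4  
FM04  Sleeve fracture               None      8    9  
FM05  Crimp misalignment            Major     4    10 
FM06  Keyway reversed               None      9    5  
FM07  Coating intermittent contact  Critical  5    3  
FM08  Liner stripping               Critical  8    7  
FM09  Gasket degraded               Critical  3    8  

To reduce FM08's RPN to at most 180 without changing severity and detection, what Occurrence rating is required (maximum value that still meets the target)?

FM08: S=9, O=8, D=7 → current RPN = 504.
Fixed product = 63. Need 63 × O ≤ 180, so O ≤ 180/63 = 2.86.
Maximum integer Occurrence rating = 2 (gives RPN 126; O=3 would give 189 > 180).

2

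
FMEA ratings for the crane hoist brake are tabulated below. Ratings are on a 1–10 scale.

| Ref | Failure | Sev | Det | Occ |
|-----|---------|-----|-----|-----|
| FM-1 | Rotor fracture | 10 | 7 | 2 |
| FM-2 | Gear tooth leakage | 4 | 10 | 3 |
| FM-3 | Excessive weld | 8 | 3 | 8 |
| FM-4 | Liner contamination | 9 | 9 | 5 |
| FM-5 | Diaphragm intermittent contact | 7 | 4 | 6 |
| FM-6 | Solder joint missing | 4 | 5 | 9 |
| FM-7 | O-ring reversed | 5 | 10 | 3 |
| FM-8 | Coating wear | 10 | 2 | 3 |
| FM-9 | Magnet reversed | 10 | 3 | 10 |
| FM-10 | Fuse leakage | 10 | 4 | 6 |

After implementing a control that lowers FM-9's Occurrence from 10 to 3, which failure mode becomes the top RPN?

RPN = Severity × Occurrence × Detection:
  FM-1: 10 × 2 × 7 = 140
  FM-2: 4 × 3 × 10 = 120
  FM-3: 8 × 8 × 3 = 192
  FM-4: 9 × 5 × 9 = 405
  FM-5: 7 × 6 × 4 = 168
  FM-6: 4 × 9 × 5 = 180
  FM-7: 5 × 3 × 10 = 150
  FM-8: 10 × 3 × 2 = 60
  FM-9: 10 × 10 × 3 = 300
  FM-10: 10 × 6 × 4 = 240
After action: FM-9 → 10 × 3 × 3 = 90.
Revised RPNs: FM-4=405, FM-10=240, FM-3=192, FM-6=180, FM-5=168, FM-7=150, FM-1=140, FM-2=120, FM-9=90, FM-8=60.
Highest is now FM-4 (405).

FM-4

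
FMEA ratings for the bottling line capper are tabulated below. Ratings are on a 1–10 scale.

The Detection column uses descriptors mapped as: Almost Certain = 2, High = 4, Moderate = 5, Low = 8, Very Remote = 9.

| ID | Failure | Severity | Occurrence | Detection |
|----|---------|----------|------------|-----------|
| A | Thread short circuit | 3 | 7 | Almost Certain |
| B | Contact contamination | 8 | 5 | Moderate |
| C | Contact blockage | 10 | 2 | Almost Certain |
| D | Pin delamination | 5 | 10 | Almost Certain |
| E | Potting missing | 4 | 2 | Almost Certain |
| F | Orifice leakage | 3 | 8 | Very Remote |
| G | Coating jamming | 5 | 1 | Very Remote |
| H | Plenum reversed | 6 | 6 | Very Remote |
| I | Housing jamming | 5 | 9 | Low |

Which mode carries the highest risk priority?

RPN = Severity × Occurrence × Detection:
  A: 3 × 7 × 2 = 42
  B: 8 × 5 × 5 = 200
  C: 10 × 2 × 2 = 40
  D: 5 × 10 × 2 = 100
  E: 4 × 2 × 2 = 16
  F: 3 × 8 × 9 = 216
  G: 5 × 1 × 9 = 45
  H: 6 × 6 × 9 = 324
  I: 5 × 9 × 8 = 360
Highest RPN is 360 → I.

I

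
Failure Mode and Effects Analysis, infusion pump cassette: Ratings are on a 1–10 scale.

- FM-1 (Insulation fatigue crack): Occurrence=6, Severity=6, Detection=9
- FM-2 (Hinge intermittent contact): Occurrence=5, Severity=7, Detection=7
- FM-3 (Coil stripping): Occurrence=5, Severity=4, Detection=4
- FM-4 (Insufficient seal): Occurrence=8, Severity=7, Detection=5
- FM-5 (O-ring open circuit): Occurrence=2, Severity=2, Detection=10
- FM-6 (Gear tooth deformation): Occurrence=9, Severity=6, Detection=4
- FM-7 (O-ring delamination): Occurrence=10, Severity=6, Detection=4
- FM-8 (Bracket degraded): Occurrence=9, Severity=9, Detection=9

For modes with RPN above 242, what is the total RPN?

1578

RPN = Severity × Occurrence × Detection:
  FM-1: 6 × 6 × 9 = 324
  FM-2: 7 × 5 × 7 = 245
  FM-3: 4 × 5 × 4 = 80
  FM-4: 7 × 8 × 5 = 280
  FM-5: 2 × 2 × 10 = 40
  FM-6: 6 × 9 × 4 = 216
  FM-7: 6 × 10 × 4 = 240
  FM-8: 9 × 9 × 9 = 729
RPN > 242: FM-1 (324), FM-2 (245), FM-4 (280), FM-8 (729).
Sum: 324 + 245 + 280 + 729 = 1578.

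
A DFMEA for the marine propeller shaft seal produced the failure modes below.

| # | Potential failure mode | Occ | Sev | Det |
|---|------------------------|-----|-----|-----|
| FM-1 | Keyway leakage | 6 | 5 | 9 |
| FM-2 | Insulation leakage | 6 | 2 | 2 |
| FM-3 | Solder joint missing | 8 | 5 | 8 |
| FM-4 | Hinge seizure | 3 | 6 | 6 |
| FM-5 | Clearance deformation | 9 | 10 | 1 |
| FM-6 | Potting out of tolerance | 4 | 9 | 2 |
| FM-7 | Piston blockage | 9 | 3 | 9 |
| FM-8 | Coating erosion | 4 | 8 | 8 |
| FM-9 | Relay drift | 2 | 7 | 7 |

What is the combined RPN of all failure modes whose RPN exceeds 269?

RPN = Severity × Occurrence × Detection:
  FM-1: 5 × 6 × 9 = 270
  FM-2: 2 × 6 × 2 = 24
  FM-3: 5 × 8 × 8 = 320
  FM-4: 6 × 3 × 6 = 108
  FM-5: 10 × 9 × 1 = 90
  FM-6: 9 × 4 × 2 = 72
  FM-7: 3 × 9 × 9 = 243
  FM-8: 8 × 4 × 8 = 256
  FM-9: 7 × 2 × 7 = 98
RPN > 269: FM-1 (270), FM-3 (320).
Sum: 270 + 320 = 590.

590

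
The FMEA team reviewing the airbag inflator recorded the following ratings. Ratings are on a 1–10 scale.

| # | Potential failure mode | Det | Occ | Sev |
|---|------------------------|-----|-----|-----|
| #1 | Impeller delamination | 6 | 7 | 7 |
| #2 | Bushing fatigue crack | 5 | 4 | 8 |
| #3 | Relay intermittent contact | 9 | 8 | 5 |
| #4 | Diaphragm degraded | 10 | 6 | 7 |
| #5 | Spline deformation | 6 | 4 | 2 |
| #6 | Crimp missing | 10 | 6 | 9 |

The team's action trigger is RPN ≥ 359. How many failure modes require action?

RPN = Severity × Occurrence × Detection:
  #1: 7 × 7 × 6 = 294
  #2: 8 × 4 × 5 = 160
  #3: 5 × 8 × 9 = 360
  #4: 7 × 6 × 10 = 420
  #5: 2 × 4 × 6 = 48
  #6: 9 × 6 × 10 = 540
Modes with RPN ≥ 359: #3 (360), #4 (420), #6 (540) → 3.

3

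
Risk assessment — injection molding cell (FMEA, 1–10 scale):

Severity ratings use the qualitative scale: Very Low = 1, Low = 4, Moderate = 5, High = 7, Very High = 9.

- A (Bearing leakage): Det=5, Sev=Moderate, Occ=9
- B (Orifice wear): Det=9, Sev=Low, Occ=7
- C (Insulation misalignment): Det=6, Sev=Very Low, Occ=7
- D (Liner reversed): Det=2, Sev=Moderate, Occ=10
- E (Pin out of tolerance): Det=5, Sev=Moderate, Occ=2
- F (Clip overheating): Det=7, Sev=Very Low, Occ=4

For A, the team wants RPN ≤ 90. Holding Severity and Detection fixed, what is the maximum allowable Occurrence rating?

3

A: S=5, O=9, D=5 → current RPN = 225.
Fixed product = 25. Need 25 × O ≤ 90, so O ≤ 90/25 = 3.60.
Maximum integer Occurrence rating = 3 (gives RPN 75; O=4 would give 100 > 90).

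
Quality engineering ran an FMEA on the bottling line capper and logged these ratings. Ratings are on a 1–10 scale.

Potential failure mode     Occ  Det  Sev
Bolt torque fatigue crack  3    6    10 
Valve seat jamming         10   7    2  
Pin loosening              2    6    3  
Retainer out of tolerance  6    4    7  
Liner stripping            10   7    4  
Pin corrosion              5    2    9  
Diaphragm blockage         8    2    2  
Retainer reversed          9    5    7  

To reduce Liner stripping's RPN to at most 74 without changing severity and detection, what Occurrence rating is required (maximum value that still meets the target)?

2

Liner stripping: S=4, O=10, D=7 → current RPN = 280.
Fixed product = 28. Need 28 × O ≤ 74, so O ≤ 74/28 = 2.64.
Maximum integer Occurrence rating = 2 (gives RPN 56; O=3 would give 84 > 74).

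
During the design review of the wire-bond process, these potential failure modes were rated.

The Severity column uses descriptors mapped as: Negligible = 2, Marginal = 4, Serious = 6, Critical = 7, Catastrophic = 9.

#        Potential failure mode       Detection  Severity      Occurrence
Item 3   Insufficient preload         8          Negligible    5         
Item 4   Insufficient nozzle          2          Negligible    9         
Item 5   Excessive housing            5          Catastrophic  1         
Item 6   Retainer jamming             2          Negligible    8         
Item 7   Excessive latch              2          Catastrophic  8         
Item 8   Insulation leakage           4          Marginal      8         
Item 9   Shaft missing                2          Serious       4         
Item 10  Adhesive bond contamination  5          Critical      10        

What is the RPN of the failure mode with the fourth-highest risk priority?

RPN = Severity × Occurrence × Detection:
  Item 3: 2 × 5 × 8 = 80
  Item 4: 2 × 9 × 2 = 36
  Item 5: 9 × 1 × 5 = 45
  Item 6: 2 × 8 × 2 = 32
  Item 7: 9 × 8 × 2 = 144
  Item 8: 4 × 8 × 4 = 128
  Item 9: 6 × 4 × 2 = 48
  Item 10: 7 × 10 × 5 = 350
Sorted descending: 350, 144, 128, 80, 48, 45, 36, 32.
The fourth-highest RPN is 80 (Item 3).

80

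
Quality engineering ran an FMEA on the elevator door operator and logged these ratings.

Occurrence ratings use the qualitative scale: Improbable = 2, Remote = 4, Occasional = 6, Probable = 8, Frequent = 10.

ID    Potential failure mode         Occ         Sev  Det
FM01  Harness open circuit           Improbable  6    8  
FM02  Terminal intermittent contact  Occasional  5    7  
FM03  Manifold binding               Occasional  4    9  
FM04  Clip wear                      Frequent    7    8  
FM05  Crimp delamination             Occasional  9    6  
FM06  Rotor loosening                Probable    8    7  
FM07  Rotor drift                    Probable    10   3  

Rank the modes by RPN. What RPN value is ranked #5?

RPN = Severity × Occurrence × Detection:
  FM01: 6 × 2 × 8 = 96
  FM02: 5 × 6 × 7 = 210
  FM03: 4 × 6 × 9 = 216
  FM04: 7 × 10 × 8 = 560
  FM05: 9 × 6 × 6 = 324
  FM06: 8 × 8 × 7 = 448
  FM07: 10 × 8 × 3 = 240
Sorted descending: 560, 448, 324, 240, 216, 210, 96.
The fifth-highest RPN is 216 (FM03).

216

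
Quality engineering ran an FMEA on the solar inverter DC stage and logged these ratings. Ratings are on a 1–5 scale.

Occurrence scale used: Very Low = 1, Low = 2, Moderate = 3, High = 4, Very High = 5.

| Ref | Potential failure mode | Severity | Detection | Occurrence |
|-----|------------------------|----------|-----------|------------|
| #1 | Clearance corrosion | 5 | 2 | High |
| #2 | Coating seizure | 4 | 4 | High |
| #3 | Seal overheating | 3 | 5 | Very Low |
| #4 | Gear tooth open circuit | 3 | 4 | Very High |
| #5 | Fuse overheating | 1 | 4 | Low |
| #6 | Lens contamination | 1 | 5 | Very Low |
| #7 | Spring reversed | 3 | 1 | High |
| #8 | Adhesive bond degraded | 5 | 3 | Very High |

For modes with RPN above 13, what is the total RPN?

254

RPN = Severity × Occurrence × Detection:
  #1: 5 × 4 × 2 = 40
  #2: 4 × 4 × 4 = 64
  #3: 3 × 1 × 5 = 15
  #4: 3 × 5 × 4 = 60
  #5: 1 × 2 × 4 = 8
  #6: 1 × 1 × 5 = 5
  #7: 3 × 4 × 1 = 12
  #8: 5 × 5 × 3 = 75
RPN > 13: #1 (40), #2 (64), #3 (15), #4 (60), #8 (75).
Sum: 40 + 64 + 15 + 60 + 75 = 254.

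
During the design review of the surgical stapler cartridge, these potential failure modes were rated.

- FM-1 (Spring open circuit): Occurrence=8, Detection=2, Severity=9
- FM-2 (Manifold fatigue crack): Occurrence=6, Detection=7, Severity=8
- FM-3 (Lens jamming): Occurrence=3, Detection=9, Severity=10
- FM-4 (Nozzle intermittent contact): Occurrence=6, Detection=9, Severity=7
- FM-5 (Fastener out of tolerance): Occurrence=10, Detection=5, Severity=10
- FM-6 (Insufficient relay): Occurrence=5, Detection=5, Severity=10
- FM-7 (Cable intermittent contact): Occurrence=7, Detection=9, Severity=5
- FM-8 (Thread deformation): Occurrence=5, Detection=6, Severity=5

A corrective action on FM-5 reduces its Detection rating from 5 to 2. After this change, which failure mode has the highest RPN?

RPN = Severity × Occurrence × Detection:
  FM-1: 9 × 8 × 2 = 144
  FM-2: 8 × 6 × 7 = 336
  FM-3: 10 × 3 × 9 = 270
  FM-4: 7 × 6 × 9 = 378
  FM-5: 10 × 10 × 5 = 500
  FM-6: 10 × 5 × 5 = 250
  FM-7: 5 × 7 × 9 = 315
  FM-8: 5 × 5 × 6 = 150
After action: FM-5 → 10 × 10 × 2 = 200.
Revised RPNs: FM-4=378, FM-2=336, FM-7=315, FM-3=270, FM-6=250, FM-5=200, FM-8=150, FM-1=144.
Highest is now FM-4 (378).

FM-4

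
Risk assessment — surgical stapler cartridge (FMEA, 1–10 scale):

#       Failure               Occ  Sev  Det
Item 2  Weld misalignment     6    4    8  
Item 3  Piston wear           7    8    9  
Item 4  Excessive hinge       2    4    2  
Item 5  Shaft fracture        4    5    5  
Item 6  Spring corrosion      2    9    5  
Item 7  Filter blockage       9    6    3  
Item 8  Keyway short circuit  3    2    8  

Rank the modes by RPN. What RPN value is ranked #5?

90

RPN = Severity × Occurrence × Detection:
  Item 2: 4 × 6 × 8 = 192
  Item 3: 8 × 7 × 9 = 504
  Item 4: 4 × 2 × 2 = 16
  Item 5: 5 × 4 × 5 = 100
  Item 6: 9 × 2 × 5 = 90
  Item 7: 6 × 9 × 3 = 162
  Item 8: 2 × 3 × 8 = 48
Sorted descending: 504, 192, 162, 100, 90, 48, 16.
The fifth-highest RPN is 90 (Item 6).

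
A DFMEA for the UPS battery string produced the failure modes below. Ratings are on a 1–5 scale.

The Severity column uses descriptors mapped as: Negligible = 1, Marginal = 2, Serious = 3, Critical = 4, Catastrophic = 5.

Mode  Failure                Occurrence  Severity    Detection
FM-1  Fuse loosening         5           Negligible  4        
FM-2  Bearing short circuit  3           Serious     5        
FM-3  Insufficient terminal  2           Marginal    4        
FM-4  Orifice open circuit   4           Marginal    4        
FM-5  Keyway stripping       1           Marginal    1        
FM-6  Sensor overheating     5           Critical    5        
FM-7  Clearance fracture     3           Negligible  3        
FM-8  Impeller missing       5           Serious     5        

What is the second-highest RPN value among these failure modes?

RPN = Severity × Occurrence × Detection:
  FM-1: 1 × 5 × 4 = 20
  FM-2: 3 × 3 × 5 = 45
  FM-3: 2 × 2 × 4 = 16
  FM-4: 2 × 4 × 4 = 32
  FM-5: 2 × 1 × 1 = 2
  FM-6: 4 × 5 × 5 = 100
  FM-7: 1 × 3 × 3 = 9
  FM-8: 3 × 5 × 5 = 75
Sorted descending: 100, 75, 45, 32, 20, 16, 9, 2.
The second-highest RPN is 75 (FM-8).

75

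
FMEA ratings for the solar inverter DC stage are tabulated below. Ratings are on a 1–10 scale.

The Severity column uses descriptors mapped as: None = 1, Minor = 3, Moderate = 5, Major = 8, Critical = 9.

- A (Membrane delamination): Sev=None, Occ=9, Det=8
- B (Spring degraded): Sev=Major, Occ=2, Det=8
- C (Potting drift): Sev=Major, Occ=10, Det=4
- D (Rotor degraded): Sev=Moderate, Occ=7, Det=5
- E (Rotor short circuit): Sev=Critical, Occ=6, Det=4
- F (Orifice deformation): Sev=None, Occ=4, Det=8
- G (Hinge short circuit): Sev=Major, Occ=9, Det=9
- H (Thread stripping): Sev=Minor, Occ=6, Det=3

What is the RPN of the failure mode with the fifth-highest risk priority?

128

RPN = Severity × Occurrence × Detection:
  A: 1 × 9 × 8 = 72
  B: 8 × 2 × 8 = 128
  C: 8 × 10 × 4 = 320
  D: 5 × 7 × 5 = 175
  E: 9 × 6 × 4 = 216
  F: 1 × 4 × 8 = 32
  G: 8 × 9 × 9 = 648
  H: 3 × 6 × 3 = 54
Sorted descending: 648, 320, 216, 175, 128, 72, 54, 32.
The fifth-highest RPN is 128 (B).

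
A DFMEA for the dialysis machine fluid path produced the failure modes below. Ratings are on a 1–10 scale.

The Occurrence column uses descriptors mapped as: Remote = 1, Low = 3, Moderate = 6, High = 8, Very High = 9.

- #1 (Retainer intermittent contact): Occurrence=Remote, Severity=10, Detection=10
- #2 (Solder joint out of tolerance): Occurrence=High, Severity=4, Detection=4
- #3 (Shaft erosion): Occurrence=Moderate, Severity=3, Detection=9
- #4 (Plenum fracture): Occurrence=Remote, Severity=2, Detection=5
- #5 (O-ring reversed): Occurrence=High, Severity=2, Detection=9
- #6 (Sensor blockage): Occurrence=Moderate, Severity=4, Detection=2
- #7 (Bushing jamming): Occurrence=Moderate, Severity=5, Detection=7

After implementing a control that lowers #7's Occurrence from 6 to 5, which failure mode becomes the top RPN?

RPN = Severity × Occurrence × Detection:
  #1: 10 × 1 × 10 = 100
  #2: 4 × 8 × 4 = 128
  #3: 3 × 6 × 9 = 162
  #4: 2 × 1 × 5 = 10
  #5: 2 × 8 × 9 = 144
  #6: 4 × 6 × 2 = 48
  #7: 5 × 6 × 7 = 210
After action: #7 → 5 × 5 × 7 = 175.
Revised RPNs: #7=175, #3=162, #5=144, #2=128, #1=100, #6=48, #4=10.
Highest is now #7 (175).

#7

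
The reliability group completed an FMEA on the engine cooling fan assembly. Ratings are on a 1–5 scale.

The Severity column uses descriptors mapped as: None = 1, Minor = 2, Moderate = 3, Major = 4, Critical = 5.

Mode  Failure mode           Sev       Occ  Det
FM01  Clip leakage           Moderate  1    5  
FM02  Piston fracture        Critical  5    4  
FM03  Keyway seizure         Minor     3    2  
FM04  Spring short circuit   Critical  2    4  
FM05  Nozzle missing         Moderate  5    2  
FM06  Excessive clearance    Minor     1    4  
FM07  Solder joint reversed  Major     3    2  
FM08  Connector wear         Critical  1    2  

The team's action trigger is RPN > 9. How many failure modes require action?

RPN = Severity × Occurrence × Detection:
  FM01: 3 × 1 × 5 = 15
  FM02: 5 × 5 × 4 = 100
  FM03: 2 × 3 × 2 = 12
  FM04: 5 × 2 × 4 = 40
  FM05: 3 × 5 × 2 = 30
  FM06: 2 × 1 × 4 = 8
  FM07: 4 × 3 × 2 = 24
  FM08: 5 × 1 × 2 = 10
Modes with RPN > 9: FM01 (15), FM02 (100), FM03 (12), FM04 (40), FM05 (30), FM07 (24), FM08 (10) → 7.

7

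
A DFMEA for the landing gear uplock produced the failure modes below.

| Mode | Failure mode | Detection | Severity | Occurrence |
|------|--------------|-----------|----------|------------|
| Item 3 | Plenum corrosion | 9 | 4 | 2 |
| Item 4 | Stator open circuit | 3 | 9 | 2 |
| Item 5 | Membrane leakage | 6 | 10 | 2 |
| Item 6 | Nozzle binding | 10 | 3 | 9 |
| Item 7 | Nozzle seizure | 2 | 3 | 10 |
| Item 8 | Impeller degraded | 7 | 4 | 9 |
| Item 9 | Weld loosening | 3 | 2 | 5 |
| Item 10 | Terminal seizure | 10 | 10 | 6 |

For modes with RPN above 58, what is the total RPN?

RPN = Severity × Occurrence × Detection:
  Item 3: 4 × 2 × 9 = 72
  Item 4: 9 × 2 × 3 = 54
  Item 5: 10 × 2 × 6 = 120
  Item 6: 3 × 9 × 10 = 270
  Item 7: 3 × 10 × 2 = 60
  Item 8: 4 × 9 × 7 = 252
  Item 9: 2 × 5 × 3 = 30
  Item 10: 10 × 6 × 10 = 600
RPN > 58: Item 3 (72), Item 5 (120), Item 6 (270), Item 7 (60), Item 8 (252), Item 10 (600).
Sum: 72 + 120 + 270 + 60 + 252 + 600 = 1374.

1374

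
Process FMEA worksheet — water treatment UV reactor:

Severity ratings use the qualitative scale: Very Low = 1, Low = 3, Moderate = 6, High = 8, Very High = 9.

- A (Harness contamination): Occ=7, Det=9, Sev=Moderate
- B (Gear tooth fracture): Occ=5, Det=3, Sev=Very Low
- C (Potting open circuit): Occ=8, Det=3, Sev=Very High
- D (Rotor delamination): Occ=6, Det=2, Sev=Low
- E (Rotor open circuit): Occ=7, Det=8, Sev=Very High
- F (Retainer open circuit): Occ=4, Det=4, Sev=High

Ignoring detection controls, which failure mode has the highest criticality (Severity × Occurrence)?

C

Criticality = Severity × Occurrence:
  A: 6 × 7 = 42
  B: 1 × 5 = 5
  C: 9 × 8 = 72
  D: 3 × 6 = 18
  E: 9 × 7 = 63
  F: 8 × 4 = 32
Highest criticality is 72 → C.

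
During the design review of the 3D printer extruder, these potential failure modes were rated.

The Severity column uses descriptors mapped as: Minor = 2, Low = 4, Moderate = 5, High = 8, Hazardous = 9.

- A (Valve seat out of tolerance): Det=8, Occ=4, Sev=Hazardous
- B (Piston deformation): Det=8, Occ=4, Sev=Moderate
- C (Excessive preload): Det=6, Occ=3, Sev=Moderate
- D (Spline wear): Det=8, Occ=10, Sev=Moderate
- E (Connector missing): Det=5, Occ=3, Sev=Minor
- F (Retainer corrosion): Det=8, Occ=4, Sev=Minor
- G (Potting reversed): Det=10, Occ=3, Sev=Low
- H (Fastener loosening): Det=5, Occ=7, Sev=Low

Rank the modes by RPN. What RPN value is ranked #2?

RPN = Severity × Occurrence × Detection:
  A: 9 × 4 × 8 = 288
  B: 5 × 4 × 8 = 160
  C: 5 × 3 × 6 = 90
  D: 5 × 10 × 8 = 400
  E: 2 × 3 × 5 = 30
  F: 2 × 4 × 8 = 64
  G: 4 × 3 × 10 = 120
  H: 4 × 7 × 5 = 140
Sorted descending: 400, 288, 160, 140, 120, 90, 64, 30.
The second-highest RPN is 288 (A).

288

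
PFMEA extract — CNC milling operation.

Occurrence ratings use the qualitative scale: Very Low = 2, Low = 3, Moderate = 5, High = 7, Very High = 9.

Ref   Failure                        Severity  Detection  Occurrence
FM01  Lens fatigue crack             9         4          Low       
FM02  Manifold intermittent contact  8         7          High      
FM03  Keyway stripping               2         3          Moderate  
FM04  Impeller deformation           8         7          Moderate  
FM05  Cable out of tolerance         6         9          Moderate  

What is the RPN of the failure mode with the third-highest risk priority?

RPN = Severity × Occurrence × Detection:
  FM01: 9 × 3 × 4 = 108
  FM02: 8 × 7 × 7 = 392
  FM03: 2 × 5 × 3 = 30
  FM04: 8 × 5 × 7 = 280
  FM05: 6 × 5 × 9 = 270
Sorted descending: 392, 280, 270, 108, 30.
The third-highest RPN is 270 (FM05).

270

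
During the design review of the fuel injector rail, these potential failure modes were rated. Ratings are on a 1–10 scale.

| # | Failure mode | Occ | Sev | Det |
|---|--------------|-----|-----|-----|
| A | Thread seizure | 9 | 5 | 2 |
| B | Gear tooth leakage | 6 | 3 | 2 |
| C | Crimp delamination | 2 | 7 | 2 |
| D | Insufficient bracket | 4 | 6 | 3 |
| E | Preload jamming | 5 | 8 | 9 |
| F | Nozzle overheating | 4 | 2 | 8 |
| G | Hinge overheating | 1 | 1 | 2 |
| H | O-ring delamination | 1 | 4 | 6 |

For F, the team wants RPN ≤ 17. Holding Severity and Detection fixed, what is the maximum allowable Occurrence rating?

F: S=2, O=4, D=8 → current RPN = 64.
Fixed product = 16. Need 16 × O ≤ 17, so O ≤ 17/16 = 1.06.
Maximum integer Occurrence rating = 1 (gives RPN 16; O=2 would give 32 > 17).

1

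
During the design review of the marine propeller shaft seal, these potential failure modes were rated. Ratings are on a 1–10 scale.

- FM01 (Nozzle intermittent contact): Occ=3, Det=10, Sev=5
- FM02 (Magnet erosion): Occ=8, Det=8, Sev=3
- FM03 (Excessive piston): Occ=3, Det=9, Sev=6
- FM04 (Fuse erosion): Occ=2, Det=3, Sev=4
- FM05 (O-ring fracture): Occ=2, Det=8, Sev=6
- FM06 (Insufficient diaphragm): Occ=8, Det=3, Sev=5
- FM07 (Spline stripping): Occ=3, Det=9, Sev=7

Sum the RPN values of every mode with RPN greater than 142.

693

RPN = Severity × Occurrence × Detection:
  FM01: 5 × 3 × 10 = 150
  FM02: 3 × 8 × 8 = 192
  FM03: 6 × 3 × 9 = 162
  FM04: 4 × 2 × 3 = 24
  FM05: 6 × 2 × 8 = 96
  FM06: 5 × 8 × 3 = 120
  FM07: 7 × 3 × 9 = 189
RPN > 142: FM01 (150), FM02 (192), FM03 (162), FM07 (189).
Sum: 150 + 192 + 162 + 189 = 693.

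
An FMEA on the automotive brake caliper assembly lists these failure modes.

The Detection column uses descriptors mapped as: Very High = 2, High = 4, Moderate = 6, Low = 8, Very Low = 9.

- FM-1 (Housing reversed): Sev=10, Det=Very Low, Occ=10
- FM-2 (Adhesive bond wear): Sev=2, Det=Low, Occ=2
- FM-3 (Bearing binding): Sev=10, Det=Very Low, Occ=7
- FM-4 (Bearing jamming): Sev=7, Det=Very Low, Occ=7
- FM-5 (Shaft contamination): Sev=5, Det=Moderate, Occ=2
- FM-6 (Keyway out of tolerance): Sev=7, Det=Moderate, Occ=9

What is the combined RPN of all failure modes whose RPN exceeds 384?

RPN = Severity × Occurrence × Detection:
  FM-1: 10 × 10 × 9 = 900
  FM-2: 2 × 2 × 8 = 32
  FM-3: 10 × 7 × 9 = 630
  FM-4: 7 × 7 × 9 = 441
  FM-5: 5 × 2 × 6 = 60
  FM-6: 7 × 9 × 6 = 378
RPN > 384: FM-1 (900), FM-3 (630), FM-4 (441).
Sum: 900 + 630 + 441 = 1971.

1971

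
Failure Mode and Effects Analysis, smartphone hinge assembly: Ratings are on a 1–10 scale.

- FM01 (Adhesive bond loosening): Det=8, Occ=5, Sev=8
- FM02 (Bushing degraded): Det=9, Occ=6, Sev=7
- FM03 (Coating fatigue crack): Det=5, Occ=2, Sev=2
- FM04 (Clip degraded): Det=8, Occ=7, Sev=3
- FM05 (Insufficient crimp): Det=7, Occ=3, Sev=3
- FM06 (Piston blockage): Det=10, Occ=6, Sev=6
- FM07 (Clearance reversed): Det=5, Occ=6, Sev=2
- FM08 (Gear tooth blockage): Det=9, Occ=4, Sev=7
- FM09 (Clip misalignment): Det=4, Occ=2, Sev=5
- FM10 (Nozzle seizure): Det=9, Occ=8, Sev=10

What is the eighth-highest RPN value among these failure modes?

60

RPN = Severity × Occurrence × Detection:
  FM01: 8 × 5 × 8 = 320
  FM02: 7 × 6 × 9 = 378
  FM03: 2 × 2 × 5 = 20
  FM04: 3 × 7 × 8 = 168
  FM05: 3 × 3 × 7 = 63
  FM06: 6 × 6 × 10 = 360
  FM07: 2 × 6 × 5 = 60
  FM08: 7 × 4 × 9 = 252
  FM09: 5 × 2 × 4 = 40
  FM10: 10 × 8 × 9 = 720
Sorted descending: 720, 378, 360, 320, 252, 168, 63, 60, 40, 20.
The eighth-highest RPN is 60 (FM07).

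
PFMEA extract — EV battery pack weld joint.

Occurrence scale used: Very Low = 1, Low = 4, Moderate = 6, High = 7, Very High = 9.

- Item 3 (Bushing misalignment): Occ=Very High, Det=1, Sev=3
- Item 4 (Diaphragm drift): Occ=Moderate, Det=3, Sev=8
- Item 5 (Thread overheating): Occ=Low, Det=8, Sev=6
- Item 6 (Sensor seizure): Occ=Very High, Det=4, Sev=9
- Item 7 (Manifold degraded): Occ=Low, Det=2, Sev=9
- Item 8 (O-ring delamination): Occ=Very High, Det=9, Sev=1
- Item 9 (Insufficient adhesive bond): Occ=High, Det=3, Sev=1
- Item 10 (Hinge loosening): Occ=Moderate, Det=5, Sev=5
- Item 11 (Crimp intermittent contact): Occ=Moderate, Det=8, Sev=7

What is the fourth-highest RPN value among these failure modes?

RPN = Severity × Occurrence × Detection:
  Item 3: 3 × 9 × 1 = 27
  Item 4: 8 × 6 × 3 = 144
  Item 5: 6 × 4 × 8 = 192
  Item 6: 9 × 9 × 4 = 324
  Item 7: 9 × 4 × 2 = 72
  Item 8: 1 × 9 × 9 = 81
  Item 9: 1 × 7 × 3 = 21
  Item 10: 5 × 6 × 5 = 150
  Item 11: 7 × 6 × 8 = 336
Sorted descending: 336, 324, 192, 150, 144, 81, 72, 27, 21.
The fourth-highest RPN is 150 (Item 10).

150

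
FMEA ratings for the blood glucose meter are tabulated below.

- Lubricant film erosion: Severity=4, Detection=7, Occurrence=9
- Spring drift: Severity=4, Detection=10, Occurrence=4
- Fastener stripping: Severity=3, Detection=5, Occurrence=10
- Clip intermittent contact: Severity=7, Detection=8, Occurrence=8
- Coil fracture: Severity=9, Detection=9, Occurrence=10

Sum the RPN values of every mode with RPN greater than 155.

1670

RPN = Severity × Occurrence × Detection:
  Lubricant film erosion: 4 × 9 × 7 = 252
  Spring drift: 4 × 4 × 10 = 160
  Fastener stripping: 3 × 10 × 5 = 150
  Clip intermittent contact: 7 × 8 × 8 = 448
  Coil fracture: 9 × 10 × 9 = 810
RPN > 155: Lubricant film erosion (252), Spring drift (160), Clip intermittent contact (448), Coil fracture (810).
Sum: 252 + 160 + 448 + 810 = 1670.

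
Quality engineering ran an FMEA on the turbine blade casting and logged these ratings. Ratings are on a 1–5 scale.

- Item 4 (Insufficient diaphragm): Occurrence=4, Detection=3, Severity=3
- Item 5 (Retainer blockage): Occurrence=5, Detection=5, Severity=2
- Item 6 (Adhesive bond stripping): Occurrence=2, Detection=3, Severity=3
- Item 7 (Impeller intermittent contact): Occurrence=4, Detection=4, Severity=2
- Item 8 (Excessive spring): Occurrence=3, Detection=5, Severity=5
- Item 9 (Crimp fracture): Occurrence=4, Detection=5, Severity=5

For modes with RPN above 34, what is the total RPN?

261

RPN = Severity × Occurrence × Detection:
  Item 4: 3 × 4 × 3 = 36
  Item 5: 2 × 5 × 5 = 50
  Item 6: 3 × 2 × 3 = 18
  Item 7: 2 × 4 × 4 = 32
  Item 8: 5 × 3 × 5 = 75
  Item 9: 5 × 4 × 5 = 100
RPN > 34: Item 4 (36), Item 5 (50), Item 8 (75), Item 9 (100).
Sum: 36 + 50 + 75 + 100 = 261.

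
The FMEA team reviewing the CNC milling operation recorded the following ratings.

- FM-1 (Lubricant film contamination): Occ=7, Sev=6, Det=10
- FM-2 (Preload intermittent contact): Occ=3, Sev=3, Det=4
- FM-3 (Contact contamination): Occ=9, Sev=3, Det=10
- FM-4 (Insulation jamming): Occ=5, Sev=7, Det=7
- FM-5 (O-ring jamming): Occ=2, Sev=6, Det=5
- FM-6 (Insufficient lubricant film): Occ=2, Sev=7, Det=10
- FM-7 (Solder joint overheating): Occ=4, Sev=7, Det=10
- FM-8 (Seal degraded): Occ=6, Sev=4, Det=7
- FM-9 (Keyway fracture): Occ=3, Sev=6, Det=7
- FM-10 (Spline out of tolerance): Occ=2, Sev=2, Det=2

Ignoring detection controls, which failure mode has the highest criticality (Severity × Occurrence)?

FM-1

Criticality = Severity × Occurrence:
  FM-1: 6 × 7 = 42
  FM-2: 3 × 3 = 9
  FM-3: 3 × 9 = 27
  FM-4: 7 × 5 = 35
  FM-5: 6 × 2 = 12
  FM-6: 7 × 2 = 14
  FM-7: 7 × 4 = 28
  FM-8: 4 × 6 = 24
  FM-9: 6 × 3 = 18
  FM-10: 2 × 2 = 4
Highest criticality is 42 → FM-1.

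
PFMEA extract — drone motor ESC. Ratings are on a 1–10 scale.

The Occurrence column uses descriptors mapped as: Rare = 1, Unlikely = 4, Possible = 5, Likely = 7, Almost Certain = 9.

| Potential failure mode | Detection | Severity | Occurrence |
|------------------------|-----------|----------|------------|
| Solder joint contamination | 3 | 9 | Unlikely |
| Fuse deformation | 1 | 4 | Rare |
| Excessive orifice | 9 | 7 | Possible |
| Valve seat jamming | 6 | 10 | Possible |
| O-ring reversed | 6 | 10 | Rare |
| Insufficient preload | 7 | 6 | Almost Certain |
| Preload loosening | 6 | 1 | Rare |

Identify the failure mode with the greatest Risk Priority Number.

RPN = Severity × Occurrence × Detection:
  Solder joint contamination: 9 × 4 × 3 = 108
  Fuse deformation: 4 × 1 × 1 = 4
  Excessive orifice: 7 × 5 × 9 = 315
  Valve seat jamming: 10 × 5 × 6 = 300
  O-ring reversed: 10 × 1 × 6 = 60
  Insufficient preload: 6 × 9 × 7 = 378
  Preload loosening: 1 × 1 × 6 = 6
Highest RPN is 378 → Insufficient preload.

Insufficient preload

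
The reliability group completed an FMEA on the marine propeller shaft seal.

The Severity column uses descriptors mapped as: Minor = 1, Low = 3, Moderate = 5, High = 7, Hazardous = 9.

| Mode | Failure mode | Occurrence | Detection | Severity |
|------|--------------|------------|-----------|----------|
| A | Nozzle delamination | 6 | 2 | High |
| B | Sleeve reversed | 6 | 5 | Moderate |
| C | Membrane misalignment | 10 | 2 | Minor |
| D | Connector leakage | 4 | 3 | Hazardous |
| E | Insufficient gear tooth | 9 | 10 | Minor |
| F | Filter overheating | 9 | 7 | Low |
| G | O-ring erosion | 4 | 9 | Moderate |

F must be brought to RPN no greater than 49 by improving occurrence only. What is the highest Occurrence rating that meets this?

2

F: S=3, O=9, D=7 → current RPN = 189.
Fixed product = 21. Need 21 × O ≤ 49, so O ≤ 49/21 = 2.33.
Maximum integer Occurrence rating = 2 (gives RPN 42; O=3 would give 63 > 49).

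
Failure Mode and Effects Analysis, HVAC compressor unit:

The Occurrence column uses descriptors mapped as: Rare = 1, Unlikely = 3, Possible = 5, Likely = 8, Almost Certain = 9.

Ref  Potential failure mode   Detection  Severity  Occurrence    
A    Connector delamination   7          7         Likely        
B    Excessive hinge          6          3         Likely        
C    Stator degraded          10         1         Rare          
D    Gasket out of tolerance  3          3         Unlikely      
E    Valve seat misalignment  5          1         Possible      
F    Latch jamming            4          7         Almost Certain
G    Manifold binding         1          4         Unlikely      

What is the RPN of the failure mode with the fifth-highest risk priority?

RPN = Severity × Occurrence × Detection:
  A: 7 × 8 × 7 = 392
  B: 3 × 8 × 6 = 144
  C: 1 × 1 × 10 = 10
  D: 3 × 3 × 3 = 27
  E: 1 × 5 × 5 = 25
  F: 7 × 9 × 4 = 252
  G: 4 × 3 × 1 = 12
Sorted descending: 392, 252, 144, 27, 25, 12, 10.
The fifth-highest RPN is 25 (E).

25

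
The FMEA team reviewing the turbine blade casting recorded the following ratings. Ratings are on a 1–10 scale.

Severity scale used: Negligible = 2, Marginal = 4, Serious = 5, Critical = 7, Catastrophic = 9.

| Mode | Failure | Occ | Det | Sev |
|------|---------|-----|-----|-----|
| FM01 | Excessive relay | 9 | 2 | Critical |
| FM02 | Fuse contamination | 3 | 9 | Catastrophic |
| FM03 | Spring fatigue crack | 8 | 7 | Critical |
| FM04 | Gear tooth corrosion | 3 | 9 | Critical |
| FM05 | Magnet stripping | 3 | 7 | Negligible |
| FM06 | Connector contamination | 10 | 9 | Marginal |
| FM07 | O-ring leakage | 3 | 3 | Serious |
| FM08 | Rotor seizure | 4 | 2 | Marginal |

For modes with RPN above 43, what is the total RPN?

1355

RPN = Severity × Occurrence × Detection:
  FM01: 7 × 9 × 2 = 126
  FM02: 9 × 3 × 9 = 243
  FM03: 7 × 8 × 7 = 392
  FM04: 7 × 3 × 9 = 189
  FM05: 2 × 3 × 7 = 42
  FM06: 4 × 10 × 9 = 360
  FM07: 5 × 3 × 3 = 45
  FM08: 4 × 4 × 2 = 32
RPN > 43: FM01 (126), FM02 (243), FM03 (392), FM04 (189), FM06 (360), FM07 (45).
Sum: 126 + 243 + 392 + 189 + 360 + 45 = 1355.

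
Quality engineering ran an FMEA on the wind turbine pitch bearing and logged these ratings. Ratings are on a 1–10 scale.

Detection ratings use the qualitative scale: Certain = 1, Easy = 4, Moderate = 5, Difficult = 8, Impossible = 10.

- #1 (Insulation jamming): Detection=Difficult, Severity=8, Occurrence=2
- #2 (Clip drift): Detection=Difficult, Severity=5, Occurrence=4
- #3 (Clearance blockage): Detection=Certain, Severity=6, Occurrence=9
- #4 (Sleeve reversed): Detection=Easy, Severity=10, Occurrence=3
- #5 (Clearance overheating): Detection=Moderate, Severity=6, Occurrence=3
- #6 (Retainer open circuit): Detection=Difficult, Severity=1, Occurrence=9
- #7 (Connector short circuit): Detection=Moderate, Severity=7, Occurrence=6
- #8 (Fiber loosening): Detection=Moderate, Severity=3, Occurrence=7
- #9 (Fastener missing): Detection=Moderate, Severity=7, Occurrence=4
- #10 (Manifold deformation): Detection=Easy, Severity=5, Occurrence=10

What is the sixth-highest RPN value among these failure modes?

120

RPN = Severity × Occurrence × Detection:
  #1: 8 × 2 × 8 = 128
  #2: 5 × 4 × 8 = 160
  #3: 6 × 9 × 1 = 54
  #4: 10 × 3 × 4 = 120
  #5: 6 × 3 × 5 = 90
  #6: 1 × 9 × 8 = 72
  #7: 7 × 6 × 5 = 210
  #8: 3 × 7 × 5 = 105
  #9: 7 × 4 × 5 = 140
  #10: 5 × 10 × 4 = 200
Sorted descending: 210, 200, 160, 140, 128, 120, 105, 90, 72, 54.
The sixth-highest RPN is 120 (#4).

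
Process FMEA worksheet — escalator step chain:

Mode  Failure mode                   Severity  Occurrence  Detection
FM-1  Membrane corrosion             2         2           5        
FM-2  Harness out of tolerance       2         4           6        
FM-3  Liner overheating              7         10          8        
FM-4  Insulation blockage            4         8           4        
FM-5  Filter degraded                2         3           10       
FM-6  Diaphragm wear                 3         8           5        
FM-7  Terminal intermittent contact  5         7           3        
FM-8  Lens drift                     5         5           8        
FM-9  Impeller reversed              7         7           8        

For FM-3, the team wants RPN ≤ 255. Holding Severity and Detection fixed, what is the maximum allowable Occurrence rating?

4

FM-3: S=7, O=10, D=8 → current RPN = 560.
Fixed product = 56. Need 56 × O ≤ 255, so O ≤ 255/56 = 4.55.
Maximum integer Occurrence rating = 4 (gives RPN 224; O=5 would give 280 > 255).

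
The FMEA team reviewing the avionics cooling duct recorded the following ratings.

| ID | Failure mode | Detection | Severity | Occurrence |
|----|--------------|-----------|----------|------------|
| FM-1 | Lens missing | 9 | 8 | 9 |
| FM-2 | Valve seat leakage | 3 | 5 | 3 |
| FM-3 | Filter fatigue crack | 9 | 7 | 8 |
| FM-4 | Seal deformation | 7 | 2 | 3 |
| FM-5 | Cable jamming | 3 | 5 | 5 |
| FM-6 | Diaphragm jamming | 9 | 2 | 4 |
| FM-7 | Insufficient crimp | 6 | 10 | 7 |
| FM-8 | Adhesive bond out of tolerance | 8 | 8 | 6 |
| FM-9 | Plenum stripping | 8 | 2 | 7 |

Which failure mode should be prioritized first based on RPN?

RPN = Severity × Occurrence × Detection:
  FM-1: 8 × 9 × 9 = 648
  FM-2: 5 × 3 × 3 = 45
  FM-3: 7 × 8 × 9 = 504
  FM-4: 2 × 3 × 7 = 42
  FM-5: 5 × 5 × 3 = 75
  FM-6: 2 × 4 × 9 = 72
  FM-7: 10 × 7 × 6 = 420
  FM-8: 8 × 6 × 8 = 384
  FM-9: 2 × 7 × 8 = 112
Highest RPN is 648 → FM-1.

FM-1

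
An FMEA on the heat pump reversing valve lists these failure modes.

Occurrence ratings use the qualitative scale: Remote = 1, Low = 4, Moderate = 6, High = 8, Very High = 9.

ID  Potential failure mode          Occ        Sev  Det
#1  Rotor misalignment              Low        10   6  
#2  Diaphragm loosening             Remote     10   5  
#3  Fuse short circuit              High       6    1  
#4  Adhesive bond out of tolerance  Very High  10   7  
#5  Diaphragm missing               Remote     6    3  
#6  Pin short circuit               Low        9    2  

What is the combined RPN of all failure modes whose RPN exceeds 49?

RPN = Severity × Occurrence × Detection:
  #1: 10 × 4 × 6 = 240
  #2: 10 × 1 × 5 = 50
  #3: 6 × 8 × 1 = 48
  #4: 10 × 9 × 7 = 630
  #5: 6 × 1 × 3 = 18
  #6: 9 × 4 × 2 = 72
RPN > 49: #1 (240), #2 (50), #4 (630), #6 (72).
Sum: 240 + 50 + 630 + 72 = 992.

992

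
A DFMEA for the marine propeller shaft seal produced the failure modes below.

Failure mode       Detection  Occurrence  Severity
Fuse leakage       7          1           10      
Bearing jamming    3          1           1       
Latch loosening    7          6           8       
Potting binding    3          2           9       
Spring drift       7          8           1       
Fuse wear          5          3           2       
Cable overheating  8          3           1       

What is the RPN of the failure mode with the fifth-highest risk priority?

RPN = Severity × Occurrence × Detection:
  Fuse leakage: 10 × 1 × 7 = 70
  Bearing jamming: 1 × 1 × 3 = 3
  Latch loosening: 8 × 6 × 7 = 336
  Potting binding: 9 × 2 × 3 = 54
  Spring drift: 1 × 8 × 7 = 56
  Fuse wear: 2 × 3 × 5 = 30
  Cable overheating: 1 × 3 × 8 = 24
Sorted descending: 336, 70, 56, 54, 30, 24, 3.
The fifth-highest RPN is 30 (Fuse wear).

30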